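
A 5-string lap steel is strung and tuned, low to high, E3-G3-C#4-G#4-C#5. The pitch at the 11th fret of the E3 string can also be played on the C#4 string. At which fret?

E3 at fret 11 is E3 + 11 semitones = D#4.
The open C#4 string is 9 semitones above the open E3, so the same pitch on the C#4 string lies at fret 11 − 9 = 2.

2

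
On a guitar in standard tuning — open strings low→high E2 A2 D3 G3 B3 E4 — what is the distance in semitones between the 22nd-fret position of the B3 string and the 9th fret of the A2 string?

B3 at fret 22 → A5 (MIDI 81); A2 at fret 9 → F♯3 (MIDI 54).
81 − 54 = 27, so the two pitches are 27 semitones apart, with A5 the higher.

27 semitones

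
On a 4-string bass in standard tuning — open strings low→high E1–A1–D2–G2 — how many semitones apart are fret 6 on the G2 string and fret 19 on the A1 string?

3 semitones

G2 at fret 6 → C#3 (MIDI 49); A1 at fret 19 → E3 (MIDI 52).
49 − 52 = -3, so the two pitches are 3 semitones apart, with E3 the higher.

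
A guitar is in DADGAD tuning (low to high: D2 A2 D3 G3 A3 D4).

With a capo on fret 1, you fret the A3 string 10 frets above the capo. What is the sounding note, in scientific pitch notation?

The capo raises the open A3 by 1 semitone to A#3; fretting 10 more gives A3 + 1 + 10 = A3 + 11 semitones = G#4.
(Also written Ab.)

G#4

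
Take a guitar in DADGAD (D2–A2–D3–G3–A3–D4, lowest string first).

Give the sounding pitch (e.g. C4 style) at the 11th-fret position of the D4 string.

C♯5

D4 is MIDI 62. Adding 11 gives 73, which is C♯5.
(Equivalently spelled D♭5.)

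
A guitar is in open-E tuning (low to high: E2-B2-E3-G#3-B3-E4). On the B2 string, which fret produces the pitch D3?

3

D3 is 3 semitones above the open B2 (B–C–C#–D), so it sits at fret 3.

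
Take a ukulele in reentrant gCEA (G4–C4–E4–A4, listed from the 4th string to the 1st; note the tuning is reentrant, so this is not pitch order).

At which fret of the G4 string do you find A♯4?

3

A♯4 is 3 semitones above the open G4 (G–G#–A–A#), so it sits at fret 3.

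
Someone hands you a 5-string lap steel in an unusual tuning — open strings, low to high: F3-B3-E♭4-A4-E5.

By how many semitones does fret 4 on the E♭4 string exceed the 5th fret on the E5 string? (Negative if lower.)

E♭4 at fret 4 → G4 (MIDI 67); E5 at fret 5 → A5 (MIDI 81).
67 − 81 = -14, so the two pitches are 14 semitones apart.

-14 semitones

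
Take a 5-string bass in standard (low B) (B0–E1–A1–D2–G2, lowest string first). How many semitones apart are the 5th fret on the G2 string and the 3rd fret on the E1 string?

17 semitones

G2 at fret 5 → C3 (MIDI 48); E1 at fret 3 → G1 (MIDI 31).
48 − 31 = 17, so the two pitches are 17 semitones apart, with C3 the higher.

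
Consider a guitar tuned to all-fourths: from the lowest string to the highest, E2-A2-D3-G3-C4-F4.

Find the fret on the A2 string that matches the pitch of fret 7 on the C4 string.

Fret 7 on C4 is MIDI 60 + 7 = 67 (G4). On the A2 string (open MIDI 45), that pitch is 67 − 45 = fret 22.

22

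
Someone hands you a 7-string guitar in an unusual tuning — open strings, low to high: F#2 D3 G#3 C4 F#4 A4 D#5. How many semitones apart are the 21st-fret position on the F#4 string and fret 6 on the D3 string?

F#4 at fret 21 → D#6 (MIDI 87); D3 at fret 6 → G#3 (MIDI 56).
87 − 56 = 31, so the two pitches are 31 semitones apart, with D#6 the higher.

31 semitones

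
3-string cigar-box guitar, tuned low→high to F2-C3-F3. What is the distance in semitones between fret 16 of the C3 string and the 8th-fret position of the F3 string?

C3 at fret 16 → E4 (MIDI 64); F3 at fret 8 → C♯4 (MIDI 61).
64 − 61 = 3, so the two pitches are 3 semitones apart, with E4 the higher.

3 semitones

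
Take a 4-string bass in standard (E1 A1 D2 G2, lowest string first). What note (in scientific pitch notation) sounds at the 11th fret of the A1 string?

G♯2

Each fret is one semitone, so A1 + 11 = G♯2.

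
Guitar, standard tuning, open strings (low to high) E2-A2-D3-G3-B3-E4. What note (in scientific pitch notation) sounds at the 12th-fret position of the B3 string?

B4

Each fret is one semitone, so B3 + 12 = B4.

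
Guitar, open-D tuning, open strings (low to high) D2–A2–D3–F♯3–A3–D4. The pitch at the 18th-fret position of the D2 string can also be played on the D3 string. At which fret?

D2 at fret 18 is D2 + 18 semitones = G♯3.
The open D3 string is 12 semitones above the open D2, so the same pitch on the D3 string lies at fret 18 − 12 = 6.

6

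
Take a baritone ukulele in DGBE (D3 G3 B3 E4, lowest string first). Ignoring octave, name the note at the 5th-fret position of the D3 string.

The open D3 string plus 5 semitones: D–D#–E–F–F#–G.

G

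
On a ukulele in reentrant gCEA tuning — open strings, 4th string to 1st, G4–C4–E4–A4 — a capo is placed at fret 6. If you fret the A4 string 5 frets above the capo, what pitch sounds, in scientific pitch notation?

G♯5

The capo raises the open A4 by 6 semitones to D♯5; fretting 5 more gives A4 + 6 + 5 = A4 + 11 semitones = G♯5.
(Also written A♭.)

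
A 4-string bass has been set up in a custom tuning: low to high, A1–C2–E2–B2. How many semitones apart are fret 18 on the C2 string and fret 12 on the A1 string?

9 semitones

C2 at fret 18 → Gb3 (MIDI 54); A1 at fret 12 → A2 (MIDI 45).
54 − 45 = 9, so the two pitches are 9 semitones apart, with Gb3 the higher.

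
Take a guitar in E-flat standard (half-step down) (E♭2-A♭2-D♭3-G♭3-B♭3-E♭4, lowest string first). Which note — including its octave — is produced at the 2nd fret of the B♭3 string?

C4

The open B♭3 string plus 2 semitones: Bb–B–C.
The walk passes from B into C once, so the octave number goes from 3 to 4.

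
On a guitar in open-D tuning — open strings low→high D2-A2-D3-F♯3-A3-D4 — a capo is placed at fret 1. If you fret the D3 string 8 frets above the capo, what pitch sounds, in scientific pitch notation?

B3

The capo raises the open D3 by 1 semitone to D♯3; fretting 8 more gives D3 + 1 + 8 = D3 + 9 semitones = B3.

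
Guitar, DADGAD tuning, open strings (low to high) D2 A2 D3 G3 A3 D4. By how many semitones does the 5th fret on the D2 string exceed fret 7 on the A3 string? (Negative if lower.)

D2 at fret 5 → G2 (MIDI 43); A3 at fret 7 → E4 (MIDI 64).
43 − 64 = -21, so the two pitches are 21 semitones apart.

-21 semitones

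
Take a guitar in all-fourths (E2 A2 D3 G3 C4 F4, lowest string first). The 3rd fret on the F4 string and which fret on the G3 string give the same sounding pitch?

13

Fret 3 on F4 is MIDI 65 + 3 = 68 (G#4). On the G3 string (open MIDI 55), that pitch is 68 − 55 = fret 13.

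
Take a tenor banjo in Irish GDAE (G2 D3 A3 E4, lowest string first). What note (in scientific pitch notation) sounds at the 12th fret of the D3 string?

D3 is MIDI 50. Adding 12 gives 62, which is D4.

D4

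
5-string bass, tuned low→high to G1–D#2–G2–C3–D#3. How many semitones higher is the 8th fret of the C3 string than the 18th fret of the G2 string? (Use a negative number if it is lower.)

C3 at fret 8 → G#3 (MIDI 56); G2 at fret 18 → C#4 (MIDI 61).
56 − 61 = -5, so the two pitches are 5 semitones apart.

-5 semitones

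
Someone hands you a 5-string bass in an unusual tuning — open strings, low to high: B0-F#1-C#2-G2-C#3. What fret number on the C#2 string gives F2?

4

F2 is 4 semitones above the open C#2 (C#–D–D#–E–F), so it sits at fret 4.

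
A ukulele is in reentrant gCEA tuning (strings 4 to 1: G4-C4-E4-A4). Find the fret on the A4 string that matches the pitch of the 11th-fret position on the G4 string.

G4 at fret 11 is G4 + 11 semitones = F#5.
The open A4 string is 2 semitones above the open G4, so the same pitch on the A4 string lies at fret 11 − 2 = 9.

9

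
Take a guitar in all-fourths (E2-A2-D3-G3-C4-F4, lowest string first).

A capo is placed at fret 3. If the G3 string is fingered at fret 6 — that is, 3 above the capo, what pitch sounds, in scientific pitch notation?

The capo raises the open G3 by 3 semitones to A#3; fretting 3 more gives G3 + 3 + 3 = G3 + 6 semitones = C#4.

C#4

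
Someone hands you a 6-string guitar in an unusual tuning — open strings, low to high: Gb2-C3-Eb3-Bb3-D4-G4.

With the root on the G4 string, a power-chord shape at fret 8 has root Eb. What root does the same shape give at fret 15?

Moving from fret 8 to fret 15 shifts the root by 7 semitones.
Eb up 7 semitones is Bb.

Bb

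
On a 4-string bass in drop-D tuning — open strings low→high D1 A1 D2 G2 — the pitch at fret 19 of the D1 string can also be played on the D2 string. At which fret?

7

D1 at fret 19 is D1 + 19 semitones = A2.
The open D2 string is 12 semitones above the open D1, so the same pitch on the D2 string lies at fret 19 − 12 = 7.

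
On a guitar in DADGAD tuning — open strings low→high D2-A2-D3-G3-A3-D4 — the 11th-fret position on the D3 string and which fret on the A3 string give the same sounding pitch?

D3 at fret 11 is D3 + 11 semitones = C#4.
The open A3 string is 7 semitones above the open D3, so the same pitch on the A3 string lies at fret 11 − 7 = 4.

4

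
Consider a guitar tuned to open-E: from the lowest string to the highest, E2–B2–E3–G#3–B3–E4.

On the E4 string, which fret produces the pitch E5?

12

E5 is 12 semitones above the open E4 (E–F–F#–G–…–D–D#–E), so it sits at fret 12.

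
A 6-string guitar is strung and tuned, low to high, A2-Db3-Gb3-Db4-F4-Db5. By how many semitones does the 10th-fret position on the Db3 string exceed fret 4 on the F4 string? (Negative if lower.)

Db3 at fret 10 → B3 (MIDI 59); F4 at fret 4 → A4 (MIDI 69).
59 − 69 = -10, so the two pitches are 10 semitones apart.

-10 semitones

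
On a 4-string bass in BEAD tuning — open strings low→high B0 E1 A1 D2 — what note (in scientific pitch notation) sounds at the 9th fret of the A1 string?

The open A1 string plus 9 semitones: A–A#–B–C–C#–D–D#–E–F–F#.
The walk passes from B into C once, so the octave number goes from 1 to 2.
(Equivalently spelled Gb2.)

F#2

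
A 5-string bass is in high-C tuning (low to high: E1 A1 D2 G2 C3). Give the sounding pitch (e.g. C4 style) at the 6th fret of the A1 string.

D#2

The open A1 string plus 6 semitones: A–A#–B–C–C#–D–D#.
The walk passes from B into C once, so the octave number goes from 1 to 2.
(Equivalently spelled Eb2.)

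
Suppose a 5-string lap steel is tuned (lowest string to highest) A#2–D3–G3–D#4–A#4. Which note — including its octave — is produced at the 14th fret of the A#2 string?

C4

A#2 is MIDI 46. Adding 14 gives 60, which is C4.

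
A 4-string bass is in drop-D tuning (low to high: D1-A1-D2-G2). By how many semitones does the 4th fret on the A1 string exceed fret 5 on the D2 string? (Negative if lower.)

A1 at fret 4 → C#2 (MIDI 37); D2 at fret 5 → G2 (MIDI 43).
37 − 43 = -6, so the two pitches are 6 semitones apart.

-6 semitones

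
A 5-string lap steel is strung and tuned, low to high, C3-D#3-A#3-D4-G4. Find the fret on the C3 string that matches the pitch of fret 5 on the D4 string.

19

D4 at fret 5 is D4 + 5 semitones = G4.
The open C3 string is 14 semitones below the open D4, so the same pitch on the C3 string lies at fret 5 + 14 = 19.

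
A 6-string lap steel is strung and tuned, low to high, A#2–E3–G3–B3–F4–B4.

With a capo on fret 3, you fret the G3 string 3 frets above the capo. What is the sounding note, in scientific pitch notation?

The capo raises the open G3 by 3 semitones to A#3; fretting 3 more gives G3 + 3 + 3 = G3 + 6 semitones = C#4.
(Also written Db.)

C#4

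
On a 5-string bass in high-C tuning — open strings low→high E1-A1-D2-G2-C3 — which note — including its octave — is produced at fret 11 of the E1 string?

The open E1 string plus 11 semitones: E–F–F#–G–…–C#–D–D#.
The walk passes from B into C once, so the octave number goes from 1 to 2.

D#2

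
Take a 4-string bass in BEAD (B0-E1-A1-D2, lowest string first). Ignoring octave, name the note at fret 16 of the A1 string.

A1 is MIDI 33. Adding 16 gives 49; 49 mod 12 = 1, i.e. C♯.

C♯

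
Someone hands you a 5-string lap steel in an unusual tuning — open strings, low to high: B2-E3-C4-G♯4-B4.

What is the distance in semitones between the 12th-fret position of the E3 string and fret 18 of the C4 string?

14 semitones

E3 at fret 12 → E4 (MIDI 64); C4 at fret 18 → F♯5 (MIDI 78).
64 − 78 = -14, so the two pitches are 14 semitones apart, with F♯5 the higher.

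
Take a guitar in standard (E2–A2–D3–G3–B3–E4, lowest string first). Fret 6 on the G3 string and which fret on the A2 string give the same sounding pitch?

Fret 6 on G3 is MIDI 55 + 6 = 61 (C♯4). On the A2 string (open MIDI 45), that pitch is 61 − 45 = fret 16.

16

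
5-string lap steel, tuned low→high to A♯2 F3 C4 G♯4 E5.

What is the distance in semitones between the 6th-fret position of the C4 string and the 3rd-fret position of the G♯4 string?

5 semitones

C4 at fret 6 → F♯4 (MIDI 66); G♯4 at fret 3 → B4 (MIDI 71).
66 − 71 = -5, so the two pitches are 5 semitones apart, with B4 the higher.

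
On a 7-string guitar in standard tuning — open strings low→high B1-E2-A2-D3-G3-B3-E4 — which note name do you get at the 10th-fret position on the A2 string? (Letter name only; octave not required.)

The open A2 string plus 10 semitones: A–A#–B–C–…–F–F#–G.

G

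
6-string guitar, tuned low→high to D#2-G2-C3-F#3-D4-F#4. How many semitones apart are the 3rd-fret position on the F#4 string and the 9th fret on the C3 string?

12 semitones

F#4 at fret 3 → A4 (MIDI 69); C3 at fret 9 → A3 (MIDI 57).
69 − 57 = 12, so the two pitches are 12 semitones apart, with A4 the higher.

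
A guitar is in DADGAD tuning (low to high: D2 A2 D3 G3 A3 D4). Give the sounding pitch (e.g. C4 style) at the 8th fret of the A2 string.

Each fret is one semitone, so A2 + 8 = F3.

F3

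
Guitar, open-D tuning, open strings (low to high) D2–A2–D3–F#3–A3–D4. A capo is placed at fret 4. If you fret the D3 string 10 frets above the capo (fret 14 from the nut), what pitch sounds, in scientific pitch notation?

The capo raises the open D3 by 4 semitones to F#3; fretting 10 more gives D3 + 4 + 10 = D3 + 14 semitones = E4.

E4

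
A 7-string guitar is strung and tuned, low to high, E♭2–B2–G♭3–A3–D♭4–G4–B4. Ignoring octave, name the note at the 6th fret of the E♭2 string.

A

The open E♭2 string plus 6 semitones: Eb–E–F–Gb–G–Ab–A.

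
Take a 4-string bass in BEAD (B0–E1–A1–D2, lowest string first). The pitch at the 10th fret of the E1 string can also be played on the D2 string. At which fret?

0

E1 at fret 10 is E1 + 10 semitones = D2.
The open D2 string is 10 semitones above the open E1, so the same pitch on the D2 string lies at fret 10 − 10 = 0.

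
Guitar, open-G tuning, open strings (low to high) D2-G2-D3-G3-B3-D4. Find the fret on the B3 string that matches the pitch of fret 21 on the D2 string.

0

Fret 21 on D2 is MIDI 38 + 21 = 59 (B3). On the B3 string (open MIDI 59), that pitch is 59 − 59 = fret 0.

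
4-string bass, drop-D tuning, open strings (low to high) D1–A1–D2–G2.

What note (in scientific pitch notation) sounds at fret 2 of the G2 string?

G2 is MIDI 43. Adding 2 gives 45, which is A2.

A2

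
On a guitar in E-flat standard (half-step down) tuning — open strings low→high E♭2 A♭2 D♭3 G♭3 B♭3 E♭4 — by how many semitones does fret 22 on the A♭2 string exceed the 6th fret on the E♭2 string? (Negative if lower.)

A♭2 at fret 22 → G♭4 (MIDI 66); E♭2 at fret 6 → A2 (MIDI 45).
66 − 45 = 21, so the two pitches are 21 semitones apart.

21 semitones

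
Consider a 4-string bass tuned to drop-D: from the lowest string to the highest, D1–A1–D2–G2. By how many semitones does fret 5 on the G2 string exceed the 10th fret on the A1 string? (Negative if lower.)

G2 at fret 5 → C3 (MIDI 48); A1 at fret 10 → G2 (MIDI 43).
48 − 43 = 5, so the two pitches are 5 semitones apart.

5 semitones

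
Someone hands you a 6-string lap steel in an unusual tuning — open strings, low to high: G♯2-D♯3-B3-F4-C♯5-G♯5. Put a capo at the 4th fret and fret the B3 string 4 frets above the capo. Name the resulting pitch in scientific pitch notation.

The capo raises the open B3 by 4 semitones to D♯4; fretting 4 more gives B3 + 4 + 4 = B3 + 8 semitones = G4.

G4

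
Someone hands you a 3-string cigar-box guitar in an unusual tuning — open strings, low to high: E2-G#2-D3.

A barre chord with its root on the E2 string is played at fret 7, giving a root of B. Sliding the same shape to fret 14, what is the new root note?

F#

Moving from fret 7 to fret 14 shifts the root by 7 semitones.
B up 7 semitones is F#.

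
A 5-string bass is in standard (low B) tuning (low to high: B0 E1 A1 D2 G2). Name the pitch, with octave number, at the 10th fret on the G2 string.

The open G2 string plus 10 semitones: G–G#–A–A#–…–D#–E–F.
The walk passes from B into C once, so the octave number goes from 2 to 3.

F3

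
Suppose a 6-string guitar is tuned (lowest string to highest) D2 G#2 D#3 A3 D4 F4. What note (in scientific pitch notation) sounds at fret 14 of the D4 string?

D4 is MIDI 62. Adding 14 gives 76, which is E5.

E5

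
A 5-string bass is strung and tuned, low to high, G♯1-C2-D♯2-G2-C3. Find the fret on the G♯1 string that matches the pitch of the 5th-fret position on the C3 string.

C3 at fret 5 is C3 + 5 semitones = F3.
The open G♯1 string is 16 semitones below the open C3, so the same pitch on the G♯1 string lies at fret 5 + 16 = 21.

21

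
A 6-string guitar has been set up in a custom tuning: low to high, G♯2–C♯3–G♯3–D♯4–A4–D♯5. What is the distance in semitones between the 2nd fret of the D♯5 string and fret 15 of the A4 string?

D♯5 at fret 2 → F5 (MIDI 77); A4 at fret 15 → C6 (MIDI 84).
77 − 84 = -7, so the two pitches are 7 semitones apart, with C6 the higher.

7 semitones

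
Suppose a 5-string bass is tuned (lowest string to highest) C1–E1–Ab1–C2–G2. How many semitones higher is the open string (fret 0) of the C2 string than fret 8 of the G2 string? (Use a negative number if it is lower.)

-15 semitones

C2 at fret 0 → C2 (MIDI 36); G2 at fret 8 → Eb3 (MIDI 51).
36 − 51 = -15, so the two pitches are 15 semitones apart.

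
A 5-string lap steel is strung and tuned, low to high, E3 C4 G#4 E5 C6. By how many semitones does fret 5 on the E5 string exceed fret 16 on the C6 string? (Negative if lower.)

E5 at fret 5 → A5 (MIDI 81); C6 at fret 16 → E7 (MIDI 100).
81 − 100 = -19, so the two pitches are 19 semitones apart.

-19 semitones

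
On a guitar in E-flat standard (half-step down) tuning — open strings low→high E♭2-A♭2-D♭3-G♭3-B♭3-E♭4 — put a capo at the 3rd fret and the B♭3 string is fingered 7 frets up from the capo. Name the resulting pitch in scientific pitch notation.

The capo raises the open B♭3 by 3 semitones to D♭4; fretting 7 more gives B♭3 + 3 + 7 = B♭3 + 10 semitones = A♭4.
(Also written G♯.)

A♭4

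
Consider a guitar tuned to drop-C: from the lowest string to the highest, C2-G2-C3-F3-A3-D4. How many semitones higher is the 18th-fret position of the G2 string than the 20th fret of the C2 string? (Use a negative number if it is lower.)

5 semitones

G2 at fret 18 → C♯4 (MIDI 61); C2 at fret 20 → G♯3 (MIDI 56).
61 − 56 = 5, so the two pitches are 5 semitones apart.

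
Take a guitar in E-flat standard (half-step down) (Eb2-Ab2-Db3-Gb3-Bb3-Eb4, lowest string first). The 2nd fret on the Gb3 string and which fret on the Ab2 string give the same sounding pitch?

Gb3 at fret 2 is Gb3 + 2 semitones = Ab3.
The open Ab2 string is 10 semitones below the open Gb3, so the same pitch on the Ab2 string lies at fret 2 + 10 = 12.

12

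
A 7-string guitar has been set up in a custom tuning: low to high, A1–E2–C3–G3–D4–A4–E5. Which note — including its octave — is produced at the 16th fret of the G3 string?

The open G3 string plus 16 semitones: G–G#–A–A#–…–A–A#–B.
The walk passes from B into C once, so the octave number goes from 3 to 4.

B4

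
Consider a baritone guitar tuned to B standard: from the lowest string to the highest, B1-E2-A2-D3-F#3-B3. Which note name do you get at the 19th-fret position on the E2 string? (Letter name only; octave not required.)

E2 is MIDI 40. Adding 19 gives 59; 59 mod 12 = 11, i.e. B.

B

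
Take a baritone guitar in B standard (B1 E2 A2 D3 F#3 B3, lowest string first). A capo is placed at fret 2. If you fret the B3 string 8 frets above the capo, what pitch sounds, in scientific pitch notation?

A4

The capo raises the open B3 by 2 semitones to C#4; fretting 8 more gives B3 + 2 + 8 = B3 + 10 semitones = A4.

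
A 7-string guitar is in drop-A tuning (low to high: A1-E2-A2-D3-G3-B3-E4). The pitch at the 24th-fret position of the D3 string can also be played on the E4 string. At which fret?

10

D3 at fret 24 is D3 + 24 semitones = D5.
The open E4 string is 14 semitones above the open D3, so the same pitch on the E4 string lies at fret 24 − 14 = 10.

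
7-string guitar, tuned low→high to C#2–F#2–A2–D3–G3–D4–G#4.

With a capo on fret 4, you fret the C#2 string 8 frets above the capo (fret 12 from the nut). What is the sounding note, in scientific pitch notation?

C#3

The capo raises the open C#2 by 4 semitones to F2; fretting 8 more gives C#2 + 4 + 8 = C#2 + 12 semitones = C#3.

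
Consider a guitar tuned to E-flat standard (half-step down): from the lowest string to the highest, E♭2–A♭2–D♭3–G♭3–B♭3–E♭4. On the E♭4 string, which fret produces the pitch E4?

E4 is 1 semitone above the open E♭4 (Eb–E), so it sits at fret 1.

1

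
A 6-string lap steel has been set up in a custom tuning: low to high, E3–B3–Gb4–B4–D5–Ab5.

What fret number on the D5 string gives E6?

E6 is 14 semitones above the open D5 (D–Eb–E–F–…–D–Eb–E), so it sits at fret 14.

14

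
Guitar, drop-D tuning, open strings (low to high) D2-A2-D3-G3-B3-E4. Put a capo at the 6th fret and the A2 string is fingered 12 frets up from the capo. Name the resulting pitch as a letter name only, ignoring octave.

D♯

The capo raises the open A2 by 6 semitones to D♯3; fretting 12 more gives A2 + 6 + 12 = A2 + 18 semitones, landing on D♯.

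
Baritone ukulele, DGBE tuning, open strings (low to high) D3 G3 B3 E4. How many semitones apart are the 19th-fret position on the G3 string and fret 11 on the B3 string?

G3 at fret 19 → D5 (MIDI 74); B3 at fret 11 → A#4 (MIDI 70).
74 − 70 = 4, so the two pitches are 4 semitones apart, with D5 the higher.

4 semitones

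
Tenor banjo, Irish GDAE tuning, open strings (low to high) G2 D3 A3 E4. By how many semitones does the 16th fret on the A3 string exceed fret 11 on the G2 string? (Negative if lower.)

19 semitones

A3 at fret 16 → C#5 (MIDI 73); G2 at fret 11 → F#3 (MIDI 54).
73 − 54 = 19, so the two pitches are 19 semitones apart.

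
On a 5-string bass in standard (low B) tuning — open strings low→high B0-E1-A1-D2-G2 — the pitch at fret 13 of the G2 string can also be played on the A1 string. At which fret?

23

G2 at fret 13 is G2 + 13 semitones = G#3.
The open A1 string is 10 semitones below the open G2, so the same pitch on the A1 string lies at fret 13 + 10 = 23.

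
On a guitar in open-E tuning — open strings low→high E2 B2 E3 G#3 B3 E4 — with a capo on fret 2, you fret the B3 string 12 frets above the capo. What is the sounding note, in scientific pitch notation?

C#5

The capo raises the open B3 by 2 semitones to C#4; fretting 12 more gives B3 + 2 + 12 = B3 + 14 semitones = C#5.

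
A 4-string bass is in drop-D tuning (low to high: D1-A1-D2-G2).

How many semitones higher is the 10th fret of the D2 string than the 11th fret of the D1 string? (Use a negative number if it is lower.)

11 semitones

D2 at fret 10 → C3 (MIDI 48); D1 at fret 11 → C#2 (MIDI 37).
48 − 37 = 11, so the two pitches are 11 semitones apart.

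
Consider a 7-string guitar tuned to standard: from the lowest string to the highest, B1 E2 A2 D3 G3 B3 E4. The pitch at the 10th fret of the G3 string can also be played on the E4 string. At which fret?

1

Fret 10 on G3 is MIDI 55 + 10 = 65 (F4). On the E4 string (open MIDI 64), that pitch is 65 − 64 = fret 1.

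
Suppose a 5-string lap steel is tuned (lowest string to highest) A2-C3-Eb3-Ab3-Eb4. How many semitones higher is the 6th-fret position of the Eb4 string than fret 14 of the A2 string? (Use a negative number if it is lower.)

10 semitones

Eb4 at fret 6 → A4 (MIDI 69); A2 at fret 14 → B3 (MIDI 59).
69 − 59 = 10, so the two pitches are 10 semitones apart.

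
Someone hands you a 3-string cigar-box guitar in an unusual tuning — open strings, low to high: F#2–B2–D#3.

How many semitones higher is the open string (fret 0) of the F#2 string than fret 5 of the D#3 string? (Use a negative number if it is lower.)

F#2 at fret 0 → F#2 (MIDI 42); D#3 at fret 5 → G#3 (MIDI 56).
42 − 56 = -14, so the two pitches are 14 semitones apart.

-14 semitones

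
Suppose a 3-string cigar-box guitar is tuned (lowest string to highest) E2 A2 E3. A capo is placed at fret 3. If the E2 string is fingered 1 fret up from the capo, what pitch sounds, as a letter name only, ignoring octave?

G♯

The capo raises the open E2 by 3 semitones to G2; fretting 1 more gives E2 + 3 + 1 = E2 + 4 semitones, landing on G♯.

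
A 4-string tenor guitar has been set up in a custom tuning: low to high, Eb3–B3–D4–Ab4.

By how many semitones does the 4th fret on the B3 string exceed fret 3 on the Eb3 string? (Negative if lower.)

9 semitones

B3 at fret 4 → Eb4 (MIDI 63); Eb3 at fret 3 → Gb3 (MIDI 54).
63 − 54 = 9, so the two pitches are 9 semitones apart.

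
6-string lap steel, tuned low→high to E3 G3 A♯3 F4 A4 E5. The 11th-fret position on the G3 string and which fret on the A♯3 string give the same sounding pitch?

8

G3 at fret 11 is G3 + 11 semitones = F♯4.
The open A♯3 string is 3 semitones above the open G3, so the same pitch on the A♯3 string lies at fret 11 − 3 = 8.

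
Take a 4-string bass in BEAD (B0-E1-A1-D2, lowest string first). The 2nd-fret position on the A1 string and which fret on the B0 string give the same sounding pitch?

A1 at fret 2 is A1 + 2 semitones = B1.
The open B0 string is 10 semitones below the open A1, so the same pitch on the B0 string lies at fret 2 + 10 = 12.

12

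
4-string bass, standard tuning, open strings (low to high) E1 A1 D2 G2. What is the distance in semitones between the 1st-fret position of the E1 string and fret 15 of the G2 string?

29 semitones

E1 at fret 1 → F1 (MIDI 29); G2 at fret 15 → A#3 (MIDI 58).
29 − 58 = -29, so the two pitches are 29 semitones apart, with A#3 the higher.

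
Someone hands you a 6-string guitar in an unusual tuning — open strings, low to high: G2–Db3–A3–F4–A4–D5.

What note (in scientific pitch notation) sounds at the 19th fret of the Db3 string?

Each fret is one semitone, so Db3 + 19 = Ab4.
(Equivalently spelled G#4.)

Ab4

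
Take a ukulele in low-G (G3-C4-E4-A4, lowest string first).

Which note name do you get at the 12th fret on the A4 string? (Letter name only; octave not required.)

A

The open A4 string plus 12 semitones: A–A#–B–C–…–G–G#–A.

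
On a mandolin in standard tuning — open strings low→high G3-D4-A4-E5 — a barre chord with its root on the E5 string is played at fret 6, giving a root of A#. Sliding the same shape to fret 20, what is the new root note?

Moving from fret 6 to fret 20 shifts the root by 14 semitones.
A# up 14 semitones is C.

C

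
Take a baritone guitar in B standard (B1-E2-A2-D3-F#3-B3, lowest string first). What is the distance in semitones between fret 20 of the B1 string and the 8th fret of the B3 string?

B1 at fret 20 → G3 (MIDI 55); B3 at fret 8 → G4 (MIDI 67).
55 − 67 = -12, so the two pitches are 12 semitones apart, with G4 the higher.

12 semitones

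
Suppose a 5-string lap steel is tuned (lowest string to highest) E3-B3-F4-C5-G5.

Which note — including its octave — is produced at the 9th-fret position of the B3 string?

Each fret is one semitone, so B3 + 9 = G#4.

G#4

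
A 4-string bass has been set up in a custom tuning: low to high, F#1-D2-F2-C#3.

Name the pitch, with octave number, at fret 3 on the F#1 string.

Each fret is one semitone, so F#1 + 3 = A1.

A1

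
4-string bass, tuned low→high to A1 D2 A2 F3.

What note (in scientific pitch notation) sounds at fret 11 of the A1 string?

G♯2

A1 is MIDI 33. Adding 11 gives 44, which is G♯2.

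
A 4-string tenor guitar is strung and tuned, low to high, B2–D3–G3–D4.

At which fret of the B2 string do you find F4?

F4 is 18 semitones above the open B2 (B–C–Db–D–…–Eb–E–F), so it sits at fret 18.

18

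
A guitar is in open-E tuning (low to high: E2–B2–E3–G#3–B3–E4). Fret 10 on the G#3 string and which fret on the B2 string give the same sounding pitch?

G#3 at fret 10 is G#3 + 10 semitones = F#4.
The open B2 string is 9 semitones below the open G#3, so the same pitch on the B2 string lies at fret 10 + 9 = 19.

19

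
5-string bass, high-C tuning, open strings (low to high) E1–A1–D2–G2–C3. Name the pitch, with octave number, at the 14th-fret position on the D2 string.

Each fret is one semitone, so D2 + 14 = E3.

E3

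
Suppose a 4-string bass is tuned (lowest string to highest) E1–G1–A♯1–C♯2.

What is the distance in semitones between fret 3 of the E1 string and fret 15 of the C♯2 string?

21 semitones

E1 at fret 3 → G1 (MIDI 31); C♯2 at fret 15 → E3 (MIDI 52).
31 − 52 = -21, so the two pitches are 21 semitones apart, with E3 the higher.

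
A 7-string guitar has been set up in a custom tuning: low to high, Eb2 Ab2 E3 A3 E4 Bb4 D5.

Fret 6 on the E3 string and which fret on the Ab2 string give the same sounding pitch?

14

E3 at fret 6 is E3 + 6 semitones = Bb3.
The open Ab2 string is 8 semitones below the open E3, so the same pitch on the Ab2 string lies at fret 6 + 8 = 14.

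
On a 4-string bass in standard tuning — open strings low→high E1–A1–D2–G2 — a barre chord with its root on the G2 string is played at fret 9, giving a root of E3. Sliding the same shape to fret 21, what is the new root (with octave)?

E4

Moving from fret 9 to fret 21 shifts the root by 12 semitones.
E3 up 12 semitones is E4.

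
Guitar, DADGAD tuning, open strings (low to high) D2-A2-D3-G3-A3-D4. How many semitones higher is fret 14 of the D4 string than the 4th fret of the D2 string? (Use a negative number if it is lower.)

34 semitones

D4 at fret 14 → E5 (MIDI 76); D2 at fret 4 → F#2 (MIDI 42).
76 − 42 = 34, so the two pitches are 34 semitones apart.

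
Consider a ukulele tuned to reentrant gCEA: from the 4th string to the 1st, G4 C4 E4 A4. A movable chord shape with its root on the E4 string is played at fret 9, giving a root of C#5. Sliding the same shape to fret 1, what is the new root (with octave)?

F4

Moving from fret 9 to fret 1 shifts the root by -8 semitones.
C#5 down 8 semitones is F4.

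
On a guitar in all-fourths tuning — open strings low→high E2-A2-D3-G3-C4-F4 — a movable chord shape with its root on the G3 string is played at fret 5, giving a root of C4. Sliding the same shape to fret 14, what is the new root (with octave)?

A4

Moving from fret 5 to fret 14 shifts the root by 9 semitones.
C4 up 9 semitones is A4.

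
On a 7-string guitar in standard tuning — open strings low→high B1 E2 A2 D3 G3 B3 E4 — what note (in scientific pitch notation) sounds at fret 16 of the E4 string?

E4 is MIDI 64. Adding 16 gives 80, which is G#5.
(Equivalently spelled Ab5.)

G#5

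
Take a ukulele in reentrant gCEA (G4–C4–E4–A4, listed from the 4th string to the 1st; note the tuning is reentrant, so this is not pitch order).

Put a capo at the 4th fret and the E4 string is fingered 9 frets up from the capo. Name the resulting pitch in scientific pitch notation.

F5

The capo raises the open E4 by 4 semitones to G♯4; fretting 9 more gives E4 + 4 + 9 = E4 + 13 semitones = F5.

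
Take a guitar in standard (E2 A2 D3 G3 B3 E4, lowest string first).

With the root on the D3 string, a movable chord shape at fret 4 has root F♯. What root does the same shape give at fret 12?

D

Moving from fret 4 to fret 12 shifts the root by 8 semitones.
F♯ up 8 semitones is D.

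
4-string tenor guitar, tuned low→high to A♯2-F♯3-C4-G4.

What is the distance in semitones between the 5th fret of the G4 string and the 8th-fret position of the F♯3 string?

G4 at fret 5 → C5 (MIDI 72); F♯3 at fret 8 → D4 (MIDI 62).
72 − 62 = 10, so the two pitches are 10 semitones apart, with C5 the higher.

10 semitones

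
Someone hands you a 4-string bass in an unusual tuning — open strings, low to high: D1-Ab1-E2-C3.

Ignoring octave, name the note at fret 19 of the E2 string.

B

Each fret is one semitone, so E2 + 19 = B.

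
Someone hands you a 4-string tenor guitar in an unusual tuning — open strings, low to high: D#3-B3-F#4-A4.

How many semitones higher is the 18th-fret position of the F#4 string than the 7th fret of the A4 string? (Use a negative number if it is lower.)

8 semitones

F#4 at fret 18 → C6 (MIDI 84); A4 at fret 7 → E5 (MIDI 76).
84 − 76 = 8, so the two pitches are 8 semitones apart.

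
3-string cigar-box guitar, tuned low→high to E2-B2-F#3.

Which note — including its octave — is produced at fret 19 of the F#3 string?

C#5

The open F#3 string plus 19 semitones: F#–G–G#–A–…–B–C–C#.
The walk passes from B into C 2 times, so the octave number goes from 3 to 5.
(Equivalently spelled Db5.)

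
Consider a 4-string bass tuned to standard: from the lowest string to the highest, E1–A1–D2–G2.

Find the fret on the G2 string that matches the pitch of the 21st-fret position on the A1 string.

A1 at fret 21 is A1 + 21 semitones = F♯3.
The open G2 string is 10 semitones above the open A1, so the same pitch on the G2 string lies at fret 21 − 10 = 11.

11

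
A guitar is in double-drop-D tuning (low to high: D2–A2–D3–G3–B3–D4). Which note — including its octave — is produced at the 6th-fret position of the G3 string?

G3 is MIDI 55. Adding 6 gives 61, which is C#4.

C#4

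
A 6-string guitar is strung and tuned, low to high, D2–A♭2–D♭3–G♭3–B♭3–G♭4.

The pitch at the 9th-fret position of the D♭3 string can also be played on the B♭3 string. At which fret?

0

Fret 9 on D♭3 is MIDI 49 + 9 = 58 (B♭3). On the B♭3 string (open MIDI 58), that pitch is 58 − 58 = fret 0.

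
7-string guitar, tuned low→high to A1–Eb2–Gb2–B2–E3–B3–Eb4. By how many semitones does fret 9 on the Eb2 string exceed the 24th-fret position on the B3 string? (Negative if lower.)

Eb2 at fret 9 → C3 (MIDI 48); B3 at fret 24 → B5 (MIDI 83).
48 − 83 = -35, so the two pitches are 35 semitones apart.

-35 semitones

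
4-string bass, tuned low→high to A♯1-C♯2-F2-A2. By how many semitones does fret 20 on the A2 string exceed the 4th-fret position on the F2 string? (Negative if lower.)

A2 at fret 20 → F4 (MIDI 65); F2 at fret 4 → A2 (MIDI 45).
65 − 45 = 20, so the two pitches are 20 semitones apart.

20 semitones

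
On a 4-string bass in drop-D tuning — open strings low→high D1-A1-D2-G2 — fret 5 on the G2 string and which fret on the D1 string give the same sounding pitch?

Fret 5 on G2 is MIDI 43 + 5 = 48 (C3). On the D1 string (open MIDI 26), that pitch is 48 − 26 = fret 22.

22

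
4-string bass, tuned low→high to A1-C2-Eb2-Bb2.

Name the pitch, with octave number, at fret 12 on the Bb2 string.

Bb3

Bb2 is MIDI 46. Adding 12 gives 58, which is Bb3.
(Equivalently spelled A#3.)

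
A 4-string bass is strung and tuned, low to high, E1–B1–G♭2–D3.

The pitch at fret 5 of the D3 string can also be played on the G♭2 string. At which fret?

13

D3 at fret 5 is D3 + 5 semitones = G3.
The open G♭2 string is 8 semitones below the open D3, so the same pitch on the G♭2 string lies at fret 5 + 8 = 13.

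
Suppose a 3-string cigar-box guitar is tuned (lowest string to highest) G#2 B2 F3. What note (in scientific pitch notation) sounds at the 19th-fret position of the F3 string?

F3 is MIDI 53. Adding 19 gives 72, which is C5.

C5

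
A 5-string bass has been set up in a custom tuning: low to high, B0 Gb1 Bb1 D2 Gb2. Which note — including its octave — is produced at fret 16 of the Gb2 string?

Gb2 is MIDI 42. Adding 16 gives 58, which is Bb3.

Bb3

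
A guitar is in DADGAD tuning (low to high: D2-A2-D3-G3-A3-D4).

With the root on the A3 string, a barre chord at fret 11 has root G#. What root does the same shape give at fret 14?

Moving from fret 11 to fret 14 shifts the root by 3 semitones.
G# up 3 semitones is B.

B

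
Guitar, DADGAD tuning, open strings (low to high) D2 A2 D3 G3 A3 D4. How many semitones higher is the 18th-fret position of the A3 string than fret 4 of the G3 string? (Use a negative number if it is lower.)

A3 at fret 18 → D#5 (MIDI 75); G3 at fret 4 → B3 (MIDI 59).
75 − 59 = 16, so the two pitches are 16 semitones apart.

16 semitones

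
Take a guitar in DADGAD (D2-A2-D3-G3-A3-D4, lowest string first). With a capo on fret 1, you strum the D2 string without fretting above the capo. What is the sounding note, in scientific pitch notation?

D#2

The capo raises the open D2 by 1 semitone to D#2; fretting 0 more gives D2 + 1 + 0 = D2 + 1 semitone = D#2.
(Also written Eb.)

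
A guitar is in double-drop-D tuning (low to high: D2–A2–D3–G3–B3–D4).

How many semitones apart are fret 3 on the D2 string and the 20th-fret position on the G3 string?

D2 at fret 3 → F2 (MIDI 41); G3 at fret 20 → D#5 (MIDI 75).
41 − 75 = -34, so the two pitches are 34 semitones apart, with D#5 the higher.

34 semitones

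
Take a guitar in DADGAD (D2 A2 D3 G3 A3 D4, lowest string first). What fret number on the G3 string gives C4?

C4 is 5 semitones above the open G3 (G–G#–A–A#–B–C), so it sits at fret 5.

5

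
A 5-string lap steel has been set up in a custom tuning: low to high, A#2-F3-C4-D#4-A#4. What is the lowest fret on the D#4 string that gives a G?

4

From D#4, count semitones up the chromatic scale until reaching G: D#–E–F–F#–G — 4 steps.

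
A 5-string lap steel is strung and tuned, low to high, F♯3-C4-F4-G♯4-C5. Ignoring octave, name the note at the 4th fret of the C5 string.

C5 is MIDI 72. Adding 4 gives 76; 76 mod 12 = 4, i.e. E.

E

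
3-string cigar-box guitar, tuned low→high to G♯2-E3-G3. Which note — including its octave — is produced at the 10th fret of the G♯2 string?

The open G♯2 string plus 10 semitones: G#–A–A#–B–…–E–F–F#.
The walk passes from B into C once, so the octave number goes from 2 to 3.

F♯3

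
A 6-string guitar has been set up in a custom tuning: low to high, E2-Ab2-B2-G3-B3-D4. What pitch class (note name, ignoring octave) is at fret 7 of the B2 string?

The open B2 string plus 7 semitones: B–C–Db–D–Eb–E–F–Gb.
(Equivalently spelled F#.)

Gb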